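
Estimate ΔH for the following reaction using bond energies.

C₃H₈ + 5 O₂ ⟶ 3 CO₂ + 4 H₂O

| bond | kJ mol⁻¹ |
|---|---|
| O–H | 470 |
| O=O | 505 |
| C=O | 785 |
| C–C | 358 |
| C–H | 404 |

Bonds broken (reactants):
  C–C: 2 × 358 = 716
  C–H: 8 × 404 = 3232
  O=O: 5 × 505 = 2525
  Σ(broken) = 6473 kJ
Bonds formed (products):
  C=O: 6 × 785 = 4710
  O–H: 8 × 470 = 3760
  Σ(formed) = 8470 kJ
ΔH = Σ(broken) − Σ(formed) = 6473 − 8470 = −1997 kJ

ΔH ≈ −1997 kJ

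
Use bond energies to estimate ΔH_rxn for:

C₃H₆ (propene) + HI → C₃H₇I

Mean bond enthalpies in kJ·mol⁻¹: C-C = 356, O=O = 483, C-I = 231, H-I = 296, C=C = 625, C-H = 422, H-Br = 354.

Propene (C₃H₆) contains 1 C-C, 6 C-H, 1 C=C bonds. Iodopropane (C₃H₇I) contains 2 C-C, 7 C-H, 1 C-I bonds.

ΔH ≈ −88 kJ

Bonds broken (reactants):
  C-C: 1 × 356 = 356
  C-H: 6 × 422 = 2532
  C=C: 1 × 625 = 625
  H-I: 1 × 296 = 296
  Σ(broken) = 3809 kJ
Bonds formed (products):
  C-C: 2 × 356 = 712
  C-H: 7 × 422 = 2954
  C-I: 1 × 231 = 231
  Σ(formed) = 3897 kJ
ΔH = Σ(broken) − Σ(formed) = 3809 − 3897 = −88 kJ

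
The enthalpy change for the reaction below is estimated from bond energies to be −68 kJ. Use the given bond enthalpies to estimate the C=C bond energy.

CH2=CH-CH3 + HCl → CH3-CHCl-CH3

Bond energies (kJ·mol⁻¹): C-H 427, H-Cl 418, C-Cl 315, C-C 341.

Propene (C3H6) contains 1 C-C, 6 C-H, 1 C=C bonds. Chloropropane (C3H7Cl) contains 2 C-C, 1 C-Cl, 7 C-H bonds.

Let D be the C=C bond energy.
Σ(broken) = 1×341 + 6×427 + 1×D + 1×418 = 3321 + D
Σ(formed) = 2×341 + 1×315 + 7×427 = 3986
ΔH = Σ(broken) − Σ(formed) = (3321 + D) − (3986) = −665 + D
Setting this equal to −68 kJ gives D = 597 kJ/mol.

D(C=C) ≈ 597 kJ/mol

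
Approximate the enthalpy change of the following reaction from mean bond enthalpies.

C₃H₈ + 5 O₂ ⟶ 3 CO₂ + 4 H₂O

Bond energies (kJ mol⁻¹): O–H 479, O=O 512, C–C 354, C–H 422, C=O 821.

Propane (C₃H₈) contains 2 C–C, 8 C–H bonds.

Bonds broken (reactants):
  C–C: 2 × 354 = 708
  C–H: 8 × 422 = 3376
  O=O: 5 × 512 = 2560
  Σ(broken) = 6644 kJ
Bonds formed (products):
  C=O: 6 × 821 = 4926
  O–H: 8 × 479 = 3832
  Σ(formed) = 8758 kJ
ΔH = Σ(broken) − Σ(formed) = 6644 − 8758 = −2114 kJ

ΔH ≈ −2114 kJ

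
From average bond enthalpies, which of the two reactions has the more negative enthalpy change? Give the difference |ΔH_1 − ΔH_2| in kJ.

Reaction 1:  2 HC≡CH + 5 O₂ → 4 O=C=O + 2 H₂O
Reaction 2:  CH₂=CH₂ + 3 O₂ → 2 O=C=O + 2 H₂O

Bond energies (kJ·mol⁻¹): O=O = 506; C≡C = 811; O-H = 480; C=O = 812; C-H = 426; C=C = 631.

Reaction 1, by 1245 kJ

Reaction 1:
  Bonds broken (reactants):
    C≡C: 2 × 811 = 1622
    C-H: 4 × 426 = 1704
    O=O: 5 × 506 = 2530
    Σ(broken) = 5856 kJ
  Bonds formed (products):
    C=O: 8 × 812 = 6496
    O-H: 4 × 480 = 1920
    Σ(formed) = 8416 kJ
  ΔH_1 = 5856 − 8416 = −2560 kJ
Reaction 2:
  Bonds broken (reactants):
    C-H: 4 × 426 = 1704
    C=C: 1 × 631 = 631
    O=O: 3 × 506 = 1518
    Σ(broken) = 3853 kJ
  Bonds formed (products):
    C=O: 4 × 812 = 3248
    O-H: 4 × 480 = 1920
    Σ(formed) = 5168 kJ
  ΔH_2 = 3853 − 5168 = −1315 kJ
ΔH_1 − ΔH_2 = −1245 kJ, so reaction 1 has the more negative ΔH; |ΔH_1 − ΔH_2| = 1245 kJ.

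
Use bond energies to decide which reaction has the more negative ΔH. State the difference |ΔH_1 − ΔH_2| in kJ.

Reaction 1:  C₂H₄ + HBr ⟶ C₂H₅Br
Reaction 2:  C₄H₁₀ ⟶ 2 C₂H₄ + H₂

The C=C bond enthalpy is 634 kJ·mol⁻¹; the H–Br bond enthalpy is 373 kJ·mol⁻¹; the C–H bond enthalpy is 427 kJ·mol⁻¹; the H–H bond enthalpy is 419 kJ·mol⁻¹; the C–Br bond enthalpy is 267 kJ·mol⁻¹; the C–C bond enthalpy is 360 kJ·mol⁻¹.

Reaction 1:
  Bonds broken (reactants):
    C–H: 4 × 427 = 1708
    C=C: 1 × 634 = 634
    H–Br: 1 × 373 = 373
    Σ(broken) = 2715 kJ
  Bonds formed (products):
    C–Br: 1 × 267 = 267
    C–C: 1 × 360 = 360
    C–H: 5 × 427 = 2135
    Σ(formed) = 2762 kJ
  ΔH_1 = 2715 − 2762 = −47 kJ
Reaction 2:
  Bonds broken (reactants):
    C–C: 3 × 360 = 1080
    C–H: 10 × 427 = 4270
    Σ(broken) = 5350 kJ
  Bonds formed (products):
    C–H: 8 × 427 = 3416
    C=C: 2 × 634 = 1268
    H–H: 1 × 419 = 419
    Σ(formed) = 5103 kJ
  ΔH_2 = 5350 − 5103 = +247 kJ
ΔH_1 − ΔH_2 = −294 kJ, so reaction 1 has the more negative ΔH; |ΔH_1 − ΔH_2| = 294 kJ.

Reaction 1, by 294 kJ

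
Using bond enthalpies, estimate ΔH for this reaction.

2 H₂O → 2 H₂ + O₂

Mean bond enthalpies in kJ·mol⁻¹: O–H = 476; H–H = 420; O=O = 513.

Bonds broken (reactants):
  O–H: 4 × 476 = 1904
  Σ(broken) = 1904 kJ
Bonds formed (products):
  H–H: 2 × 420 = 840
  O=O: 1 × 513 = 513
  Σ(formed) = 1353 kJ
ΔH = Σ(broken) − Σ(formed) = 1904 − 1353 = +551 kJ

ΔH ≈ +551 kJ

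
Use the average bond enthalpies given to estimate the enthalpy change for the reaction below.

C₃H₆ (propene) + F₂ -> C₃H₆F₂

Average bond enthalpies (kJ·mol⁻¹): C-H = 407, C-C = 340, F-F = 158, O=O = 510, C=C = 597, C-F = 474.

Bonds broken (reactants):
  C-C: 1 × 340 = 340
  C-H: 6 × 407 = 2442
  C=C: 1 × 597 = 597
  F-F: 1 × 158 = 158
  Σ(broken) = 3537 kJ
Bonds formed (products):
  C-C: 2 × 340 = 680
  C-F: 2 × 474 = 948
  C-H: 6 × 407 = 2442
  Σ(formed) = 4070 kJ
ΔH = Σ(broken) − Σ(formed) = 3537 − 4070 = −533 kJ

ΔH ≈ −533 kJ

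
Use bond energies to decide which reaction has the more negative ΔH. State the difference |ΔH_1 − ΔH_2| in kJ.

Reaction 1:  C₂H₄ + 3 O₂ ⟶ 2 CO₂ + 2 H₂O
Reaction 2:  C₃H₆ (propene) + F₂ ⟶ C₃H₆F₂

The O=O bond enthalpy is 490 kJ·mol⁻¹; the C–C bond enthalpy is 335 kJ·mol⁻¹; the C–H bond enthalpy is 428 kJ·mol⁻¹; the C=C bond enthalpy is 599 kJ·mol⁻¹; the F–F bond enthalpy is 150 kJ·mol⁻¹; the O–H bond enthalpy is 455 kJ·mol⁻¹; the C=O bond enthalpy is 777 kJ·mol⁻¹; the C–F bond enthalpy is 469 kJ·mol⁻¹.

Reaction 1:
  Bonds broken (reactants):
    C–H: 4 × 428 = 1712
    C=C: 1 × 599 = 599
    O=O: 3 × 490 = 1470
    Σ(broken) = 3781 kJ
  Bonds formed (products):
    C=O: 4 × 777 = 3108
    O–H: 4 × 455 = 1820
    Σ(formed) = 4928 kJ
  ΔH_1 = 3781 − 4928 = −1147 kJ
Reaction 2:
  Bonds broken (reactants):
    C–C: 1 × 335 = 335
    C–H: 6 × 428 = 2568
    C=C: 1 × 599 = 599
    F–F: 1 × 150 = 150
    Σ(broken) = 3652 kJ
  Bonds formed (products):
    C–C: 2 × 335 = 670
    C–F: 2 × 469 = 938
    C–H: 6 × 428 = 2568
    Σ(formed) = 4176 kJ
  ΔH_2 = 3652 − 4176 = −524 kJ
ΔH_1 − ΔH_2 = −623 kJ, so reaction 1 has the more negative ΔH; |ΔH_1 − ΔH_2| = 623 kJ.

Reaction 1, by 623 kJ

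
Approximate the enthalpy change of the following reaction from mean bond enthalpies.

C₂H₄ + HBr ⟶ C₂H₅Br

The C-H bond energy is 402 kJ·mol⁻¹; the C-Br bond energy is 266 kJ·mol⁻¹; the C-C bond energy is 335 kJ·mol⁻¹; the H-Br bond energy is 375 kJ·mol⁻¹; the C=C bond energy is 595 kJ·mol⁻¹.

Bonds broken (reactants):
  C-H: 4 × 402 = 1608
  C=C: 1 × 595 = 595
  H-Br: 1 × 375 = 375
  Σ(broken) = 2578 kJ
Bonds formed (products):
  C-Br: 1 × 266 = 266
  C-C: 1 × 335 = 335
  C-H: 5 × 402 = 2010
  Σ(formed) = 2611 kJ
ΔH = Σ(broken) − Σ(formed) = 2578 − 2611 = −33 kJ

ΔH ≈ −33 kJ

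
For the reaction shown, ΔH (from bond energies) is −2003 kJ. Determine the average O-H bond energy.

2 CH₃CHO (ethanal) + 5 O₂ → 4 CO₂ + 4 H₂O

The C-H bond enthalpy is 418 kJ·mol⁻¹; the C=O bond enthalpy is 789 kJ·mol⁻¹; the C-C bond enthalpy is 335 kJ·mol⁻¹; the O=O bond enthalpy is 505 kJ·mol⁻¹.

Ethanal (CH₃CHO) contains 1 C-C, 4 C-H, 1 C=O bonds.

D(O-H) ≈ 476 kJ/mol

Let D be the O-H bond energy.
Σ(broken) = 2×335 + 8×418 + 2×789 + 5×505 = 8117
Σ(formed) = 8×789 + 8×D = 6312 + 8D
ΔH = Σ(broken) − Σ(formed) = (8117) − (6312 + 8D) = +1805 − 8D
Setting this equal to −2003 kJ gives 8D = 3808, so D = 476 kJ/mol.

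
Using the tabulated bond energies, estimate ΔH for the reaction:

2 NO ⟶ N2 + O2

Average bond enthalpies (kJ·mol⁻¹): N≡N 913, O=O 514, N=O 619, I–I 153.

ΔH ≈ −189 kJ

Bonds broken (reactants):
  N=O: 2 × 619 = 1238
  Σ(broken) = 1238 kJ
Bonds formed (products):
  N≡N: 1 × 913 = 913
  O=O: 1 × 514 = 514
  Σ(formed) = 1427 kJ
ΔH = Σ(broken) − Σ(formed) = 1238 − 1427 = −189 kJ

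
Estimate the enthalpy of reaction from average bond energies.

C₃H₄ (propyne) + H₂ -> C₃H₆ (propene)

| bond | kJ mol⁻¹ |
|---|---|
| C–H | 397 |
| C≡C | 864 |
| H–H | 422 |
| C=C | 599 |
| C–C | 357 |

ΔH ≈ −107 kJ

Bonds broken (reactants):
  C≡C: 1 × 864 = 864
  C–C: 1 × 357 = 357
  C–H: 4 × 397 = 1588
  H–H: 1 × 422 = 422
  Σ(broken) = 3231 kJ
Bonds formed (products):
  C–C: 1 × 357 = 357
  C–H: 6 × 397 = 2382
  C=C: 1 × 599 = 599
  Σ(formed) = 3338 kJ
ΔH = Σ(broken) − Σ(formed) = 3231 − 3338 = −107 kJ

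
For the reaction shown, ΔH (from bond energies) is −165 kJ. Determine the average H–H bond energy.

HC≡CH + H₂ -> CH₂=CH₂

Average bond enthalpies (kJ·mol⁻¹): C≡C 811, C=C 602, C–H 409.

D(H–H) ≈ 444 kJ/mol

Let D be the H–H bond energy.
Σ(broken) = 1×811 + 2×409 + 1×D = 1629 + D
Σ(formed) = 4×409 + 1×602 = 2238
ΔH = Σ(broken) − Σ(formed) = (1629 + D) − (2238) = −609 + D
Setting this equal to −165 kJ gives D = 444 kJ/mol.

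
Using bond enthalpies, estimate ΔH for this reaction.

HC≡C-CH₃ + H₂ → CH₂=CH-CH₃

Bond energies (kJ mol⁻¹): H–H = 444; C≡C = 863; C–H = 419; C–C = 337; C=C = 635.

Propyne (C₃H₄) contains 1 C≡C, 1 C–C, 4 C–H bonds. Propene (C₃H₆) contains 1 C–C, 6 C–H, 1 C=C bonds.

Bonds broken (reactants):
  C≡C: 1 × 863 = 863
  C–C: 1 × 337 = 337
  C–H: 4 × 419 = 1676
  H–H: 1 × 444 = 444
  Σ(broken) = 3320 kJ
Bonds formed (products):
  C–C: 1 × 337 = 337
  C–H: 6 × 419 = 2514
  C=C: 1 × 635 = 635
  Σ(formed) = 3486 kJ
ΔH = Σ(broken) − Σ(formed) = 3320 − 3486 = −166 kJ

ΔH ≈ −166 kJ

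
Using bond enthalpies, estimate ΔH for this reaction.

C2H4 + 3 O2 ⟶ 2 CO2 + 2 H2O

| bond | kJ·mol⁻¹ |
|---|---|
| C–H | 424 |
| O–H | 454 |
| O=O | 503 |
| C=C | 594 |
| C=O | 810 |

ΔH ≈ −1257 kJ

Bonds broken (reactants):
  C–H: 4 × 424 = 1696
  C=C: 1 × 594 = 594
  O=O: 3 × 503 = 1509
  Σ(broken) = 3799 kJ
Bonds formed (products):
  C=O: 4 × 810 = 3240
  O–H: 4 × 454 = 1816
  Σ(formed) = 5056 kJ
ΔH = Σ(broken) − Σ(formed) = 3799 − 5056 = −1257 kJ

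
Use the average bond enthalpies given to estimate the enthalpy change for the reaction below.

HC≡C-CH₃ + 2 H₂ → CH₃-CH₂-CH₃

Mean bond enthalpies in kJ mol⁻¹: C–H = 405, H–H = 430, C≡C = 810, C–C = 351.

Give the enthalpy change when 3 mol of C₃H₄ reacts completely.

ΔH = −903 kJ

Bonds broken (reactants):
  C≡C: 1 × 810 = 810
  C–C: 1 × 351 = 351
  C–H: 4 × 405 = 1620
  H–H: 2 × 430 = 860
  Σ(broken) = 3641 kJ
Bonds formed (products):
  C–C: 2 × 351 = 702
  C–H: 8 × 405 = 3240
  Σ(formed) = 3942 kJ
ΔH = Σ(broken) − Σ(formed) = 3641 − 3942 = −301 kJ
For 3× the reaction as written: 3 × (−301) = −903 kJ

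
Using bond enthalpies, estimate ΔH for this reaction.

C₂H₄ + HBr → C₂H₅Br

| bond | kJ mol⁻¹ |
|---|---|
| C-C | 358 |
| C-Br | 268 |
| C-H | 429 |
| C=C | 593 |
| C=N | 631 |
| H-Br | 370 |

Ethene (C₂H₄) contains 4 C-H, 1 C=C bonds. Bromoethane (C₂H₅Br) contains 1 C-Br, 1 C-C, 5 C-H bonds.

ΔH ≈ −92 kJ

Bonds broken (reactants):
  C-H: 4 × 429 = 1716
  C=C: 1 × 593 = 593
  H-Br: 1 × 370 = 370
  Σ(broken) = 2679 kJ
Bonds formed (products):
  C-Br: 1 × 268 = 268
  C-C: 1 × 358 = 358
  C-H: 5 × 429 = 2145
  Σ(formed) = 2771 kJ
ΔH = Σ(broken) − Σ(formed) = 2679 − 2771 = −92 kJ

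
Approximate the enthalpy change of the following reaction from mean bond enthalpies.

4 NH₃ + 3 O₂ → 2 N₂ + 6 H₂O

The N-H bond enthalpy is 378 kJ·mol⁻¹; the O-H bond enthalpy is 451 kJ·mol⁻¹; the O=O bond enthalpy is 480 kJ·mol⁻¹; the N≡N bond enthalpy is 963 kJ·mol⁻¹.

Bonds broken (reactants):
  N-H: 12 × 378 = 4536
  O=O: 3 × 480 = 1440
  Σ(broken) = 5976 kJ
Bonds formed (products):
  N≡N: 2 × 963 = 1926
  O-H: 12 × 451 = 5412
  Σ(formed) = 7338 kJ
ΔH = Σ(broken) − Σ(formed) = 5976 − 7338 = −1362 kJ

ΔH ≈ −1362 kJ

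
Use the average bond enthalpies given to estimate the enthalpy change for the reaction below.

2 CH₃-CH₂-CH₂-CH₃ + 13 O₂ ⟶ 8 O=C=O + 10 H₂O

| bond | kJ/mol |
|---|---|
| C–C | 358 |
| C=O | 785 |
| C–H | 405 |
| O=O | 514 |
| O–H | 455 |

ΔH ≈ −4730 kJ

Bonds broken (reactants):
  C–C: 6 × 358 = 2148
  C–H: 20 × 405 = 8100
  O=O: 13 × 514 = 6682
  Σ(broken) = 16930 kJ
Bonds formed (products):
  C=O: 16 × 785 = 12560
  O–H: 20 × 455 = 9100
  Σ(formed) = 21660 kJ
ΔH = Σ(broken) − Σ(formed) = 16930 − 21660 = −4730 kJ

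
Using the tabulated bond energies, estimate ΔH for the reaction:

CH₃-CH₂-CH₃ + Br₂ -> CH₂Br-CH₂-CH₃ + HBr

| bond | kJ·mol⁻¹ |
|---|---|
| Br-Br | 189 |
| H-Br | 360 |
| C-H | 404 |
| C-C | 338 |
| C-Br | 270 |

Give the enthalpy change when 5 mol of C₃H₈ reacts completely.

ΔH = −185 kJ

Bonds broken (reactants):
  Br-Br: 1 × 189 = 189
  C-C: 2 × 338 = 676
  C-H: 8 × 404 = 3232
  Σ(broken) = 4097 kJ
Bonds formed (products):
  C-Br: 1 × 270 = 270
  C-C: 2 × 338 = 676
  C-H: 7 × 404 = 2828
  H-Br: 1 × 360 = 360
  Σ(formed) = 4134 kJ
ΔH = Σ(broken) − Σ(formed) = 4097 − 4134 = −37 kJ
For 5× the reaction as written: 5 × (−37) = −185 kJ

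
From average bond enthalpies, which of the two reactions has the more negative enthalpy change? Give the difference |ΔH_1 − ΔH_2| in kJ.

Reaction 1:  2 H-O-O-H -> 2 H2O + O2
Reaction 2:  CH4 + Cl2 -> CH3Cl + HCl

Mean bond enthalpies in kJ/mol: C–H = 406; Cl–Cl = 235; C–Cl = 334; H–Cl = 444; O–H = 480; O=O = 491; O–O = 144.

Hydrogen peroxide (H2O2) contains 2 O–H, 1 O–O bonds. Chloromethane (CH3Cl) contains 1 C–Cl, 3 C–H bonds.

Reaction 1:
  Bonds broken (reactants):
    O–H: 4 × 480 = 1920
    O–O: 2 × 144 = 288
    Σ(broken) = 2208 kJ
  Bonds formed (products):
    O–H: 4 × 480 = 1920
    O=O: 1 × 491 = 491
    Σ(formed) = 2411 kJ
  ΔH_1 = 2208 − 2411 = −203 kJ
Reaction 2:
  Bonds broken (reactants):
    C–H: 4 × 406 = 1624
    Cl–Cl: 1 × 235 = 235
    Σ(broken) = 1859 kJ
  Bonds formed (products):
    C–Cl: 1 × 334 = 334
    C–H: 3 × 406 = 1218
    H–Cl: 1 × 444 = 444
    Σ(formed) = 1996 kJ
  ΔH_2 = 1859 − 1996 = −137 kJ
ΔH_1 − ΔH_2 = −66 kJ, so reaction 1 has the more negative ΔH; |ΔH_1 − ΔH_2| = 66 kJ.

Reaction 1, by 66 kJ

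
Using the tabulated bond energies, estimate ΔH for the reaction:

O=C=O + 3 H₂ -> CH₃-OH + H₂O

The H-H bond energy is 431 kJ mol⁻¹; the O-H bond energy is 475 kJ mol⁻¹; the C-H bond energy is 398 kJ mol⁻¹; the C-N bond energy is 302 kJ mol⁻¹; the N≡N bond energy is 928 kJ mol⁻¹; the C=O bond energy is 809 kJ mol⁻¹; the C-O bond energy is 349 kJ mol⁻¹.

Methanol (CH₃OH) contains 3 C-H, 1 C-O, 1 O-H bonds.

ΔH ≈ −57 kJ

Bonds broken (reactants):
  C=O: 2 × 809 = 1618
  H-H: 3 × 431 = 1293
  Σ(broken) = 2911 kJ
Bonds formed (products):
  C-H: 3 × 398 = 1194
  C-O: 1 × 349 = 349
  O-H: 3 × 475 = 1425
  Σ(formed) = 2968 kJ
ΔH = Σ(broken) − Σ(formed) = 2911 − 2968 = −57 kJ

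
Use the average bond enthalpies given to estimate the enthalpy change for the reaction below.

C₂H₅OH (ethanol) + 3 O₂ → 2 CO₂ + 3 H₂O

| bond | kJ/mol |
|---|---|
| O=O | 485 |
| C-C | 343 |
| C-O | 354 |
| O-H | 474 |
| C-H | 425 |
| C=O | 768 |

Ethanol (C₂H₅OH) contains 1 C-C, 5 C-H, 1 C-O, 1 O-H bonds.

ΔH ≈ −1165 kJ

Bonds broken (reactants):
  C-C: 1 × 343 = 343
  C-H: 5 × 425 = 2125
  C-O: 1 × 354 = 354
  O-H: 1 × 474 = 474
  O=O: 3 × 485 = 1455
  Σ(broken) = 4751 kJ
Bonds formed (products):
  C=O: 4 × 768 = 3072
  O-H: 6 × 474 = 2844
  Σ(formed) = 5916 kJ
ΔH = Σ(broken) − Σ(formed) = 4751 − 5916 = −1165 kJ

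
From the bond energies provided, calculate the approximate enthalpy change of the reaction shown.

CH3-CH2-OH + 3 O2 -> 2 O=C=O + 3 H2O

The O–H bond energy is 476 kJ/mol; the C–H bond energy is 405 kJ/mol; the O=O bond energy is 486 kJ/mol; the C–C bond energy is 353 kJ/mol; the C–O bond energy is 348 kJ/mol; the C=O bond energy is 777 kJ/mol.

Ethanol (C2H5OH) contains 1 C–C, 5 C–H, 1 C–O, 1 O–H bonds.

Bonds broken (reactants):
  C–C: 1 × 353 = 353
  C–H: 5 × 405 = 2025
  C–O: 1 × 348 = 348
  O–H: 1 × 476 = 476
  O=O: 3 × 486 = 1458
  Σ(broken) = 4660 kJ
Bonds formed (products):
  C=O: 4 × 777 = 3108
  O–H: 6 × 476 = 2856
  Σ(formed) = 5964 kJ
ΔH = Σ(broken) − Σ(formed) = 4660 − 5964 = −1304 kJ

ΔH ≈ −1304 kJ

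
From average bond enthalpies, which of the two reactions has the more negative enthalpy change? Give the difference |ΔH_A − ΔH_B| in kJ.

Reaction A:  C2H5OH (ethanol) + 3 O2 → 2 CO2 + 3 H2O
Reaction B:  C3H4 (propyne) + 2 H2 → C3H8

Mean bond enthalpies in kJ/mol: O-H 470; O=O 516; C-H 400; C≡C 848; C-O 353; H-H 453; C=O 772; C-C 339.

Reaction A, by 1013 kJ

Reaction A:
  Bonds broken (reactants):
    C-C: 1 × 339 = 339
    C-H: 5 × 400 = 2000
    C-O: 1 × 353 = 353
    O-H: 1 × 470 = 470
    O=O: 3 × 516 = 1548
    Σ(broken) = 4710 kJ
  Bonds formed (products):
    C=O: 4 × 772 = 3088
    O-H: 6 × 470 = 2820
    Σ(formed) = 5908 kJ
  ΔH_A = 4710 − 5908 = −1198 kJ
Reaction B:
  Bonds broken (reactants):
    C≡C: 1 × 848 = 848
    C-C: 1 × 339 = 339
    C-H: 4 × 400 = 1600
    H-H: 2 × 453 = 906
    Σ(broken) = 3693 kJ
  Bonds formed (products):
    C-C: 2 × 339 = 678
    C-H: 8 × 400 = 3200
    Σ(formed) = 3878 kJ
  ΔH_B = 3693 − 3878 = −185 kJ
ΔH_A − ΔH_B = −1013 kJ, so reaction A has the more negative ΔH; |ΔH_A − ΔH_B| = 1013 kJ.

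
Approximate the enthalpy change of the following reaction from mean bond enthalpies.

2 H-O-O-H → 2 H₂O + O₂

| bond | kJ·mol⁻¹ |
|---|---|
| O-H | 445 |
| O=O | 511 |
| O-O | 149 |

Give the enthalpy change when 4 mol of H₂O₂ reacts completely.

ΔH = −426 kJ

Bonds broken (reactants):
  O-H: 4 × 445 = 1780
  O-O: 2 × 149 = 298
  Σ(broken) = 2078 kJ
Bonds formed (products):
  O-H: 4 × 445 = 1780
  O=O: 1 × 511 = 511
  Σ(formed) = 2291 kJ
ΔH = Σ(broken) − Σ(formed) = 2078 − 2291 = −213 kJ
For 2× the reaction as written: 2 × (−213) = −426 kJ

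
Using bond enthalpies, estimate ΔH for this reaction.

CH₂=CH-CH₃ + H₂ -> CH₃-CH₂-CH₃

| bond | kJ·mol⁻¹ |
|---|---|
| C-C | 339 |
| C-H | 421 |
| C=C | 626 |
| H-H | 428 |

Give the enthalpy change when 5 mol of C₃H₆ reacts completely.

Bonds broken (reactants):
  C-C: 1 × 339 = 339
  C-H: 6 × 421 = 2526
  C=C: 1 × 626 = 626
  H-H: 1 × 428 = 428
  Σ(broken) = 3919 kJ
Bonds formed (products):
  C-C: 2 × 339 = 678
  C-H: 8 × 421 = 3368
  Σ(formed) = 4046 kJ
ΔH = Σ(broken) − Σ(formed) = 3919 − 4046 = −127 kJ
For 5× the reaction as written: 5 × (−127) = −635 kJ

ΔH = −635 kJ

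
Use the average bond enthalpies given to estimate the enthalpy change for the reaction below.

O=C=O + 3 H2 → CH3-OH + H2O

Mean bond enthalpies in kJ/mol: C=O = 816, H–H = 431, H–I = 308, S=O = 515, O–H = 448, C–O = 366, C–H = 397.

Bonds broken (reactants):
  C=O: 2 × 816 = 1632
  H–H: 3 × 431 = 1293
  Σ(broken) = 2925 kJ
Bonds formed (products):
  C–H: 3 × 397 = 1191
  C–O: 1 × 366 = 366
  O–H: 3 × 448 = 1344
  Σ(formed) = 2901 kJ
ΔH = Σ(broken) − Σ(formed) = 2925 − 2901 = +24 kJ

ΔH ≈ +24 kJ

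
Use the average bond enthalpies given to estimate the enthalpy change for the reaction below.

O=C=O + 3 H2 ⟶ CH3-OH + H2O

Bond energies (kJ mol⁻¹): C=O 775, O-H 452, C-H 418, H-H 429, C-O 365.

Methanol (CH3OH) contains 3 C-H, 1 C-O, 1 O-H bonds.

Bonds broken (reactants):
  C=O: 2 × 775 = 1550
  H-H: 3 × 429 = 1287
  Σ(broken) = 2837 kJ
Bonds formed (products):
  C-H: 3 × 418 = 1254
  C-O: 1 × 365 = 365
  O-H: 3 × 452 = 1356
  Σ(formed) = 2975 kJ
ΔH = Σ(broken) − Σ(formed) = 2837 − 2975 = −138 kJ

ΔH ≈ −138 kJ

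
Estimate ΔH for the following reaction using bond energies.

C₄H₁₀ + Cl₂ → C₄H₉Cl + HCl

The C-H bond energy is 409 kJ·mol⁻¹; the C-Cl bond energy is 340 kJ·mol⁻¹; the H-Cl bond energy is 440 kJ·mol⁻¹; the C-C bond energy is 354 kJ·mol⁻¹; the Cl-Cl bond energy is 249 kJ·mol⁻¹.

Bonds broken (reactants):
  C-C: 3 × 354 = 1062
  C-H: 10 × 409 = 4090
  Cl-Cl: 1 × 249 = 249
  Σ(broken) = 5401 kJ
Bonds formed (products):
  C-C: 3 × 354 = 1062
  C-Cl: 1 × 340 = 340
  C-H: 9 × 409 = 3681
  H-Cl: 1 × 440 = 440
  Σ(formed) = 5523 kJ
ΔH = Σ(broken) − Σ(formed) = 5401 − 5523 = −122 kJ

ΔH ≈ −122 kJ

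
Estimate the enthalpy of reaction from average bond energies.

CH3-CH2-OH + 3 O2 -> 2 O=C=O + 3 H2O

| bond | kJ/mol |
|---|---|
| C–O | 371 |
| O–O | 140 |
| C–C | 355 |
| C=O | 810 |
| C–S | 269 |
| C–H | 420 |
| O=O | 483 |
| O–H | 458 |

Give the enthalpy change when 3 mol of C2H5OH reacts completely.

Bonds broken (reactants):
  C–C: 1 × 355 = 355
  C–H: 5 × 420 = 2100
  C–O: 1 × 371 = 371
  O–H: 1 × 458 = 458
  O=O: 3 × 483 = 1449
  Σ(broken) = 4733 kJ
Bonds formed (products):
  C=O: 4 × 810 = 3240
  O–H: 6 × 458 = 2748
  Σ(formed) = 5988 kJ
ΔH = Σ(broken) − Σ(formed) = 4733 − 5988 = −1255 kJ
For 3× the reaction as written: 3 × (−1255) = −3765 kJ

ΔH = −3765 kJ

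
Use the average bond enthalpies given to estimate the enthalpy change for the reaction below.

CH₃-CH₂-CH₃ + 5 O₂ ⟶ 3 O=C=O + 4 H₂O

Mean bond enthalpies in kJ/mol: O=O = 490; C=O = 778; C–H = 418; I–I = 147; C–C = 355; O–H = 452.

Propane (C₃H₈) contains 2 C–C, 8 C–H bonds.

ΔH ≈ −1780 kJ

Bonds broken (reactants):
  C–C: 2 × 355 = 710
  C–H: 8 × 418 = 3344
  O=O: 5 × 490 = 2450
  Σ(broken) = 6504 kJ
Bonds formed (products):
  C=O: 6 × 778 = 4668
  O–H: 8 × 452 = 3616
  Σ(formed) = 8284 kJ
ΔH = Σ(broken) − Σ(formed) = 6504 − 8284 = −1780 kJ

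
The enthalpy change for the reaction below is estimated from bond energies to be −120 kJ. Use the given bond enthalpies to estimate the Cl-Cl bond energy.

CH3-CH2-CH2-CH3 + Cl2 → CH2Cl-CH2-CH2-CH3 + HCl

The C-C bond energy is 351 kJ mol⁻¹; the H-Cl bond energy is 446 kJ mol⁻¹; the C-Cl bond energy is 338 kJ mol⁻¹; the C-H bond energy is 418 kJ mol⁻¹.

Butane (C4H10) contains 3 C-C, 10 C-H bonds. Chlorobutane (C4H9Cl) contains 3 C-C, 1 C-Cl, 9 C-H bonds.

Let D be the Cl-Cl bond energy.
Σ(broken) = 3×351 + 10×418 + 1×D = 5233 + D
Σ(formed) = 3×351 + 1×338 + 9×418 + 1×446 = 5599
ΔH = Σ(broken) − Σ(formed) = (5233 + D) − (5599) = −366 + D
Setting this equal to −120 kJ gives D = 246 kJ/mol.

D(Cl-Cl) ≈ 246 kJ/mol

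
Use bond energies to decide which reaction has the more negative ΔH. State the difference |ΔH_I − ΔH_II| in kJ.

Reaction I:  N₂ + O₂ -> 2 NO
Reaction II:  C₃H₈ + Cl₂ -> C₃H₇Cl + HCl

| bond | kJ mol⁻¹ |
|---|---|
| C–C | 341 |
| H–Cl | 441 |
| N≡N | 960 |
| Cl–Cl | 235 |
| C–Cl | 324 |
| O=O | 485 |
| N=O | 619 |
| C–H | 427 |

Reaction I:
  Bonds broken (reactants):
    N≡N: 1 × 960 = 960
    O=O: 1 × 485 = 485
    Σ(broken) = 1445 kJ
  Bonds formed (products):
    N=O: 2 × 619 = 1238
    Σ(formed) = 1238 kJ
  ΔH_I = 1445 − 1238 = +207 kJ
Reaction II:
  Bonds broken (reactants):
    C–C: 2 × 341 = 682
    C–H: 8 × 427 = 3416
    Cl–Cl: 1 × 235 = 235
    Σ(broken) = 4333 kJ
  Bonds formed (products):
    C–C: 2 × 341 = 682
    C–Cl: 1 × 324 = 324
    C–H: 7 × 427 = 2989
    H–Cl: 1 × 441 = 441
    Σ(formed) = 4436 kJ
  ΔH_II = 4333 − 4436 = −103 kJ
ΔH_I − ΔH_II = +310 kJ, so reaction II has the more negative ΔH; |ΔH_I − ΔH_II| = 310 kJ.

Reaction II, by 310 kJ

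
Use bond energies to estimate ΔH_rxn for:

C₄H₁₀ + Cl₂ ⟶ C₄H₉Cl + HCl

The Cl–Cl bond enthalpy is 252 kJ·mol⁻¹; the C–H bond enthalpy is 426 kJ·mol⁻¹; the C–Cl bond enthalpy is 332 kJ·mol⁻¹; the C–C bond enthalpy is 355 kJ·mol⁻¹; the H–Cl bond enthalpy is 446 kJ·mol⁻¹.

Bonds broken (reactants):
  C–C: 3 × 355 = 1065
  C–H: 10 × 426 = 4260
  Cl–Cl: 1 × 252 = 252
  Σ(broken) = 5577 kJ
Bonds formed (products):
  C–C: 3 × 355 = 1065
  C–Cl: 1 × 332 = 332
  C–H: 9 × 426 = 3834
  H–Cl: 1 × 446 = 446
  Σ(formed) = 5677 kJ
ΔH = Σ(broken) − Σ(formed) = 5577 − 5677 = −100 kJ

ΔH ≈ −100 kJ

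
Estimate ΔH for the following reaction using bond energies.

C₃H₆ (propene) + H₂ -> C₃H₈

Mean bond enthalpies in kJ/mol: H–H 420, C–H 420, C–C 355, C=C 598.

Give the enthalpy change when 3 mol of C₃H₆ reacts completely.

ΔH = −531 kJ

Bonds broken (reactants):
  C–C: 1 × 355 = 355
  C–H: 6 × 420 = 2520
  C=C: 1 × 598 = 598
  H–H: 1 × 420 = 420
  Σ(broken) = 3893 kJ
Bonds formed (products):
  C–C: 2 × 355 = 710
  C–H: 8 × 420 = 3360
  Σ(formed) = 4070 kJ
ΔH = Σ(broken) − Σ(formed) = 3893 − 4070 = −177 kJ
For 3× the reaction as written: 3 × (−177) = −531 kJ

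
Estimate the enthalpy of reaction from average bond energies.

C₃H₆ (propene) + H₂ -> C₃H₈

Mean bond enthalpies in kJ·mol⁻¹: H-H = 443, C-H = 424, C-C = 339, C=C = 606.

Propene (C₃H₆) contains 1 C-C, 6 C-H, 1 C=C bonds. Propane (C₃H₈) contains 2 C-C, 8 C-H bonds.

Bonds broken (reactants):
  C-C: 1 × 339 = 339
  C-H: 6 × 424 = 2544
  C=C: 1 × 606 = 606
  H-H: 1 × 443 = 443
  Σ(broken) = 3932 kJ
Bonds formed (products):
  C-C: 2 × 339 = 678
  C-H: 8 × 424 = 3392
  Σ(formed) = 4070 kJ
ΔH = Σ(broken) − Σ(formed) = 3932 − 4070 = −138 kJ

ΔH ≈ −138 kJ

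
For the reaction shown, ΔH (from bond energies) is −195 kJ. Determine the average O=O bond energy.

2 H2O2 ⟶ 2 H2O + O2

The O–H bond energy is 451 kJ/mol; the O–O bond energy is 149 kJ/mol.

D(O=O) ≈ 493 kJ/mol

Let D be the O=O bond energy.
Σ(broken) = 4×451 + 2×149 = 2102
Σ(formed) = 4×451 + 1×D = 1804 + D
ΔH = Σ(broken) − Σ(formed) = (2102) − (1804 + D) = +298 − D
Setting this equal to −195 kJ gives D = 493 kJ/mol.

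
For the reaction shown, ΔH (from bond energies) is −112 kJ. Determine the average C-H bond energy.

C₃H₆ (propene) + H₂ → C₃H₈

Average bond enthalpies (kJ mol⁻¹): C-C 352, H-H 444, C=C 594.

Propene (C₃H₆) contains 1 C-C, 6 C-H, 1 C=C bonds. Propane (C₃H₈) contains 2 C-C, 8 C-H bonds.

D(C-H) ≈ 399 kJ/mol

Let D be the C-H bond energy.
Σ(broken) = 1×352 + 6×D + 1×594 + 1×444 = 1390 + 6D
Σ(formed) = 2×352 + 8×D = 704 + 8D
ΔH = Σ(broken) − Σ(formed) = (1390 + 6D) − (704 + 8D) = +686 − 2D
Setting this equal to −112 kJ gives 2D = 798, so D = 399 kJ/mol.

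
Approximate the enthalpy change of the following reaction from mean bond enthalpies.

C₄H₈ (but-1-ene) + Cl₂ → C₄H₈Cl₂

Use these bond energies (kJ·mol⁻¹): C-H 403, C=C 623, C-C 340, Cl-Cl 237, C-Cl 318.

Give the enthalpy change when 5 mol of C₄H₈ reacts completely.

ΔH = −580 kJ

Bonds broken (reactants):
  C-C: 2 × 340 = 680
  C-H: 8 × 403 = 3224
  C=C: 1 × 623 = 623
  Cl-Cl: 1 × 237 = 237
  Σ(broken) = 4764 kJ
Bonds formed (products):
  C-C: 3 × 340 = 1020
  C-Cl: 2 × 318 = 636
  C-H: 8 × 403 = 3224
  Σ(formed) = 4880 kJ
ΔH = Σ(broken) − Σ(formed) = 4764 − 4880 = −116 kJ
For 5× the reaction as written: 5 × (−116) = −580 kJ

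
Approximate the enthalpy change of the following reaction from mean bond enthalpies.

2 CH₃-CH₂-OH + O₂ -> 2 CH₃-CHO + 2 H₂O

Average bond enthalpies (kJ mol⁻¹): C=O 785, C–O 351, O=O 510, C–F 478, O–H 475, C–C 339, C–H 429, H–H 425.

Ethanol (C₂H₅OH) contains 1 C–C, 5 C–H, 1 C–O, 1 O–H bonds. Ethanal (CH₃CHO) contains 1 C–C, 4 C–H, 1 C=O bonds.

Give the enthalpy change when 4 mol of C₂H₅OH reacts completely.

Bonds broken (reactants):
  C–C: 2 × 339 = 678
  C–H: 10 × 429 = 4290
  C–O: 2 × 351 = 702
  O–H: 2 × 475 = 950
  O=O: 1 × 510 = 510
  Σ(broken) = 7130 kJ
Bonds formed (products):
  C–C: 2 × 339 = 678
  C–H: 8 × 429 = 3432
  C=O: 2 × 785 = 1570
  O–H: 4 × 475 = 1900
  Σ(formed) = 7580 kJ
ΔH = Σ(broken) − Σ(formed) = 7130 − 7580 = −450 kJ
For 2× the reaction as written: 2 × (−450) = −900 kJ

ΔH = −900 kJ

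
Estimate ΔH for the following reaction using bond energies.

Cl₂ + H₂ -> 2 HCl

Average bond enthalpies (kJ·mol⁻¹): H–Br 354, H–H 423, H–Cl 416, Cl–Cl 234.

ΔH ≈ −175 kJ

Bonds broken (reactants):
  Cl–Cl: 1 × 234 = 234
  H–H: 1 × 423 = 423
  Σ(broken) = 657 kJ
Bonds formed (products):
  H–Cl: 2 × 416 = 832
  Σ(formed) = 832 kJ
ΔH = Σ(broken) − Σ(formed) = 657 − 832 = −175 kJ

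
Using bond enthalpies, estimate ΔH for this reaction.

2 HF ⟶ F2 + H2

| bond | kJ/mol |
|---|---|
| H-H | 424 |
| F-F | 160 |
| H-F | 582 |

Bonds broken (reactants):
  H-F: 2 × 582 = 1164
  Σ(broken) = 1164 kJ
Bonds formed (products):
  F-F: 1 × 160 = 160
  H-H: 1 × 424 = 424
  Σ(formed) = 584 kJ
ΔH = Σ(broken) − Σ(formed) = 1164 − 584 = +580 kJ

ΔH ≈ +580 kJ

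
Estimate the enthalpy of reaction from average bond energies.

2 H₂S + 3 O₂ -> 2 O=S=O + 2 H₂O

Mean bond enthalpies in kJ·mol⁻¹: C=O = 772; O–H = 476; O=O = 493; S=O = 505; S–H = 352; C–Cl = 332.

Bonds broken (reactants):
  O=O: 3 × 493 = 1479
  S–H: 4 × 352 = 1408
  Σ(broken) = 2887 kJ
Bonds formed (products):
  O–H: 4 × 476 = 1904
  S=O: 4 × 505 = 2020
  Σ(formed) = 3924 kJ
ΔH = Σ(broken) − Σ(formed) = 2887 − 3924 = −1037 kJ

ΔH ≈ −1037 kJ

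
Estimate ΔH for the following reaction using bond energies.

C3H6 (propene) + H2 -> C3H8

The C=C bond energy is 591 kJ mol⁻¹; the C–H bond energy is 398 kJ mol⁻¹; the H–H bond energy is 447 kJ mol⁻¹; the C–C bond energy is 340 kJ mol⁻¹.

Bonds broken (reactants):
  C–C: 1 × 340 = 340
  C–H: 6 × 398 = 2388
  C=C: 1 × 591 = 591
  H–H: 1 × 447 = 447
  Σ(broken) = 3766 kJ
Bonds formed (products):
  C–C: 2 × 340 = 680
  C–H: 8 × 398 = 3184
  Σ(formed) = 3864 kJ
ΔH = Σ(broken) − Σ(formed) = 3766 − 3864 = −98 kJ

ΔH ≈ −98 kJ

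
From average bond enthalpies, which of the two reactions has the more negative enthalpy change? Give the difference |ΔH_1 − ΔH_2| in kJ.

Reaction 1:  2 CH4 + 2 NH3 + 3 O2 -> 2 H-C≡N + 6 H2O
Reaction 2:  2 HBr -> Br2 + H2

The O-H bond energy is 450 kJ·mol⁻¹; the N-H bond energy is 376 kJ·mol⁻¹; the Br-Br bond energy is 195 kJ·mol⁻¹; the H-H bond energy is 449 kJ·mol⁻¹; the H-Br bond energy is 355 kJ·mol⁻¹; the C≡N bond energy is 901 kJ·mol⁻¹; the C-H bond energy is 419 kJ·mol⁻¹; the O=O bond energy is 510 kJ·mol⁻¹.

Reaction 1, by 968 kJ

Reaction 1:
  Bonds broken (reactants):
    C-H: 8 × 419 = 3352
    N-H: 6 × 376 = 2256
    O=O: 3 × 510 = 1530
    Σ(broken) = 7138 kJ
  Bonds formed (products):
    C≡N: 2 × 901 = 1802
    C-H: 2 × 419 = 838
    O-H: 12 × 450 = 5400
    Σ(formed) = 8040 kJ
  ΔH_1 = 7138 − 8040 = −902 kJ
Reaction 2:
  Bonds broken (reactants):
    H-Br: 2 × 355 = 710
    Σ(broken) = 710 kJ
  Bonds formed (products):
    Br-Br: 1 × 195 = 195
    H-H: 1 × 449 = 449
    Σ(formed) = 644 kJ
  ΔH_2 = 710 − 644 = +66 kJ
ΔH_1 − ΔH_2 = −968 kJ, so reaction 1 has the more negative ΔH; |ΔH_1 − ΔH_2| = 968 kJ.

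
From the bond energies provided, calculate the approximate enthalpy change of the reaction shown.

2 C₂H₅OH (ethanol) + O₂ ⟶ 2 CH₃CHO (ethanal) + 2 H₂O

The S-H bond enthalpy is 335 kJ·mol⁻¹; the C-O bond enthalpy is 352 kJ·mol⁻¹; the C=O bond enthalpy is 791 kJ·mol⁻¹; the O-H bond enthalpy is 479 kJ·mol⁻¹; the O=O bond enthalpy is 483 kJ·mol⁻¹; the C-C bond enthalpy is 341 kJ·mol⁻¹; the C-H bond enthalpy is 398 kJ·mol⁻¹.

ΔH ≈ −557 kJ

Bonds broken (reactants):
  C-C: 2 × 341 = 682
  C-H: 10 × 398 = 3980
  C-O: 2 × 352 = 704
  O-H: 2 × 479 = 958
  O=O: 1 × 483 = 483
  Σ(broken) = 6807 kJ
Bonds formed (products):
  C-C: 2 × 341 = 682
  C-H: 8 × 398 = 3184
  C=O: 2 × 791 = 1582
  O-H: 4 × 479 = 1916
  Σ(formed) = 7364 kJ
ΔH = Σ(broken) − Σ(formed) = 6807 − 7364 = −557 kJ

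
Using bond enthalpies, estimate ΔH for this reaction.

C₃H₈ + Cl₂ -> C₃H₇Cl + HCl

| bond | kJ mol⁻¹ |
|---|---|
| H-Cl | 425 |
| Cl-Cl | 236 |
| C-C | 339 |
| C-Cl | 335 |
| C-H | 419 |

ΔH ≈ −105 kJ

Bonds broken (reactants):
  C-C: 2 × 339 = 678
  C-H: 8 × 419 = 3352
  Cl-Cl: 1 × 236 = 236
  Σ(broken) = 4266 kJ
Bonds formed (products):
  C-C: 2 × 339 = 678
  C-Cl: 1 × 335 = 335
  C-H: 7 × 419 = 2933
  H-Cl: 1 × 425 = 425
  Σ(formed) = 4371 kJ
ΔH = Σ(broken) − Σ(formed) = 4266 − 4371 = −105 kJ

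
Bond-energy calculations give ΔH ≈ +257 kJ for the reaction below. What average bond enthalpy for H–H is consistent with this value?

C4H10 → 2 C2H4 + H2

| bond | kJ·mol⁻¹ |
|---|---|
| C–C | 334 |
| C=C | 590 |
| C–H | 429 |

D(H–H) ≈ 423 kJ/mol

Let D be the H–H bond energy.
Σ(broken) = 3×334 + 10×429 = 5292
Σ(formed) = 8×429 + 2×590 + 1×D = 4612 + D
ΔH = Σ(broken) − Σ(formed) = (5292) − (4612 + D) = +680 − D
Setting this equal to +257 kJ gives D = 423 kJ/mol.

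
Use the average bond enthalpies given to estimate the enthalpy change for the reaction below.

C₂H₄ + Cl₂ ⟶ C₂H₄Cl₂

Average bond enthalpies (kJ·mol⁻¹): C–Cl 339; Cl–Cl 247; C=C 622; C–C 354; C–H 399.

Bonds broken (reactants):
  C–H: 4 × 399 = 1596
  C=C: 1 × 622 = 622
  Cl–Cl: 1 × 247 = 247
  Σ(broken) = 2465 kJ
Bonds formed (products):
  C–C: 1 × 354 = 354
  C–Cl: 2 × 339 = 678
  C–H: 4 × 399 = 1596
  Σ(formed) = 2628 kJ
ΔH = Σ(broken) − Σ(formed) = 2465 − 2628 = −163 kJ

ΔH ≈ −163 kJ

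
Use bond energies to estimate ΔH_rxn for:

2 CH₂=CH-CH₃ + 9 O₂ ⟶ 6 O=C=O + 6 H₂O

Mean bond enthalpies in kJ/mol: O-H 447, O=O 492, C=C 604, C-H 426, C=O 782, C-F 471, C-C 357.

ΔH ≈ −3286 kJ

Bonds broken (reactants):
  C-C: 2 × 357 = 714
  C-H: 12 × 426 = 5112
  C=C: 2 × 604 = 1208
  O=O: 9 × 492 = 4428
  Σ(broken) = 11462 kJ
Bonds formed (products):
  C=O: 12 × 782 = 9384
  O-H: 12 × 447 = 5364
  Σ(formed) = 14748 kJ
ΔH = Σ(broken) − Σ(formed) = 11462 − 14748 = −3286 kJ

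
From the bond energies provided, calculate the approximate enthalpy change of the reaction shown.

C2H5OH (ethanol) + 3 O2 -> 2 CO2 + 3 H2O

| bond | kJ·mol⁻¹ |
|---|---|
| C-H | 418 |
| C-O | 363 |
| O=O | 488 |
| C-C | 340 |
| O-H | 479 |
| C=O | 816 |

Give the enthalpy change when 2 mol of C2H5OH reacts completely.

Bonds broken (reactants):
  C-C: 1 × 340 = 340
  C-H: 5 × 418 = 2090
  C-O: 1 × 363 = 363
  O-H: 1 × 479 = 479
  O=O: 3 × 488 = 1464
  Σ(broken) = 4736 kJ
Bonds formed (products):
  C=O: 4 × 816 = 3264
  O-H: 6 × 479 = 2874
  Σ(formed) = 6138 kJ
ΔH = Σ(broken) − Σ(formed) = 4736 − 6138 = −1402 kJ
For 2× the reaction as written: 2 × (−1402) = −2804 kJ

ΔH = −2804 kJ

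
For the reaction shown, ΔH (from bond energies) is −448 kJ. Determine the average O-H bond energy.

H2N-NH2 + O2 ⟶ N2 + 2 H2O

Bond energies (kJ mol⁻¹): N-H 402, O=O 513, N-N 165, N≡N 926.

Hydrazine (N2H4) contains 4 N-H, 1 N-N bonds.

D(O-H) ≈ 452 kJ/mol

Let D be the O-H bond energy.
Σ(broken) = 4×402 + 1×165 + 1×513 = 2286
Σ(formed) = 1×926 + 4×D = 926 + 4D
ΔH = Σ(broken) − Σ(formed) = (2286) − (926 + 4D) = +1360 − 4D
Setting this equal to −448 kJ gives 4D = 1808, so D = 452 kJ/mol.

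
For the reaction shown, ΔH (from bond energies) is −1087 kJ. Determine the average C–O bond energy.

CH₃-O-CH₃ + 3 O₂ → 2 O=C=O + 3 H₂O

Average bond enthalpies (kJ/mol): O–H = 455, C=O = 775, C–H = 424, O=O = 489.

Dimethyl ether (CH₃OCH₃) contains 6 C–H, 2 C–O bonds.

Let D be the C–O bond energy.
Σ(broken) = 6×424 + 2×D + 3×489 = 4011 + 2D
Σ(formed) = 4×775 + 6×455 = 5830
ΔH = Σ(broken) − Σ(formed) = (4011 + 2D) − (5830) = −1819 + 2D
Setting this equal to −1087 kJ gives 2D = 732, so D = 366 kJ/mol.

D(C–O) ≈ 366 kJ/mol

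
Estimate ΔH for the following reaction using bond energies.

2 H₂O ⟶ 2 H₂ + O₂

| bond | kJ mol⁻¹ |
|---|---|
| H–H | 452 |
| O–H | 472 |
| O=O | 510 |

ΔH ≈ +474 kJ

Bonds broken (reactants):
  O–H: 4 × 472 = 1888
  Σ(broken) = 1888 kJ
Bonds formed (products):
  H–H: 2 × 452 = 904
  O=O: 1 × 510 = 510
  Σ(formed) = 1414 kJ
ΔH = Σ(broken) − Σ(formed) = 1888 − 1414 = +474 kJ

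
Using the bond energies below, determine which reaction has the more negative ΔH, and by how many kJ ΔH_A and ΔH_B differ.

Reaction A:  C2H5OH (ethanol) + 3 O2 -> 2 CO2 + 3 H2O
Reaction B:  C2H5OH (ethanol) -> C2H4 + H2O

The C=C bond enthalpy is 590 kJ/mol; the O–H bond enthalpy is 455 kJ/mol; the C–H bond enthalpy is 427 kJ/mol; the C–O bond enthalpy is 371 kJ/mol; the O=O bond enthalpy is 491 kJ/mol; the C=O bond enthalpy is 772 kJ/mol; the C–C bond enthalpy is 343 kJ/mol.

Reaction A, by 1137 kJ

Reaction A:
  Bonds broken (reactants):
    C–C: 1 × 343 = 343
    C–H: 5 × 427 = 2135
    C–O: 1 × 371 = 371
    O–H: 1 × 455 = 455
    O=O: 3 × 491 = 1473
    Σ(broken) = 4777 kJ
  Bonds formed (products):
    C=O: 4 × 772 = 3088
    O–H: 6 × 455 = 2730
    Σ(formed) = 5818 kJ
  ΔH_A = 4777 − 5818 = −1041 kJ
Reaction B:
  Bonds broken (reactants):
    C–C: 1 × 343 = 343
    C–H: 5 × 427 = 2135
    C–O: 1 × 371 = 371
    O–H: 1 × 455 = 455
    Σ(broken) = 3304 kJ
  Bonds formed (products):
    C–H: 4 × 427 = 1708
    C=C: 1 × 590 = 590
    O–H: 2 × 455 = 910
    Σ(formed) = 3208 kJ
  ΔH_B = 3304 − 3208 = +96 kJ
ΔH_A − ΔH_B = −1137 kJ, so reaction A has the more negative ΔH; |ΔH_A − ΔH_B| = 1137 kJ.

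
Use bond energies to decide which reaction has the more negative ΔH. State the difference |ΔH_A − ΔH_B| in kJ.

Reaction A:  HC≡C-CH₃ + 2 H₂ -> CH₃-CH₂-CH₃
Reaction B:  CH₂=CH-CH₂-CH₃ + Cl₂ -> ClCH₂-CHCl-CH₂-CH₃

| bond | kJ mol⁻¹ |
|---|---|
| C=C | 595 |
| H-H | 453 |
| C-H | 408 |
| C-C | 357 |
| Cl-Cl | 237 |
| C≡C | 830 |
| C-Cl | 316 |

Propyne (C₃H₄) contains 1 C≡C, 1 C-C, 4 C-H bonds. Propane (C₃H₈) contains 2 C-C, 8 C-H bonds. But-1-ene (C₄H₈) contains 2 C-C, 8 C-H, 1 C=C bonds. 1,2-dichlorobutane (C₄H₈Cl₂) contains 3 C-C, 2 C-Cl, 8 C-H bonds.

Reaction A, by 96 kJ

Reaction A:
  Bonds broken (reactants):
    C≡C: 1 × 830 = 830
    C-C: 1 × 357 = 357
    C-H: 4 × 408 = 1632
    H-H: 2 × 453 = 906
    Σ(broken) = 3725 kJ
  Bonds formed (products):
    C-C: 2 × 357 = 714
    C-H: 8 × 408 = 3264
    Σ(formed) = 3978 kJ
  ΔH_A = 3725 − 3978 = −253 kJ
Reaction B:
  Bonds broken (reactants):
    C-C: 2 × 357 = 714
    C-H: 8 × 408 = 3264
    C=C: 1 × 595 = 595
    Cl-Cl: 1 × 237 = 237
    Σ(broken) = 4810 kJ
  Bonds formed (products):
    C-C: 3 × 357 = 1071
    C-Cl: 2 × 316 = 632
    C-H: 8 × 408 = 3264
    Σ(formed) = 4967 kJ
  ΔH_B = 4810 − 4967 = −157 kJ
ΔH_A − ΔH_B = −96 kJ, so reaction A has the more negative ΔH; |ΔH_A − ΔH_B| = 96 kJ.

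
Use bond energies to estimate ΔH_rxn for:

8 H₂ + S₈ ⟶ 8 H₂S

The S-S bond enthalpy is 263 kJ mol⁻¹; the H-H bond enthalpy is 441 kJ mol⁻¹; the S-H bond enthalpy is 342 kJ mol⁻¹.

ΔH ≈ +160 kJ

Bonds broken (reactants):
  H-H: 8 × 441 = 3528
  S-S: 8 × 263 = 2104
  Σ(broken) = 5632 kJ
Bonds formed (products):
  S-H: 16 × 342 = 5472
  Σ(formed) = 5472 kJ
ΔH = Σ(broken) − Σ(formed) = 5632 − 5472 = +160 kJ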